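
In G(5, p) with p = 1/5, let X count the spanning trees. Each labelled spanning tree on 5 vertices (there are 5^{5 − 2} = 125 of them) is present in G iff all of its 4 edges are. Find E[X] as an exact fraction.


K_5 has 5^{5 − 2} = 125 labelled spanning trees.
For each such spanning tree H, let X_H = 1 if all 4 edges of H are present in G. Then P[X_H = 1] = p^{4} = (1/5)^{4} = 1/625.
Summing the indicators: E[X] = Σ_H E[X_H] = 125 · p^{4} = 125 · 1/625 = 1/5.
Numerically: E[X] ≈ 0.2.

E[X] = 125 · (1/5)^{4} = 1/5 ≈ 0.2.


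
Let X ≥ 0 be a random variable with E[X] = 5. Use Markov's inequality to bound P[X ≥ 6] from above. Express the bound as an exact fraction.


μ = E[X] = 5, a = 6.
Markov: P[X ≥ 6] ≤ μ/a = (5)/6 = 5/6.
Numerically: ≈ 0.8333.
(Since a = 6 > μ = 5.0000, the bound 5/6 is < 1 and informative.)

P[X ≥ 6] ≤ 5/6 ≈ 0.8333.


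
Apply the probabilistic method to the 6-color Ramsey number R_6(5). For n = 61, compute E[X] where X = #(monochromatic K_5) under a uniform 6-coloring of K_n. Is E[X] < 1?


E[X] = C(61, 5) · 6^{1 − 10} = 5949147 · 6^{−9} = 5949147/10077696.
As a reduced fraction: E[X] = 1983049/3359232 ≈ 0.5903.
Is E[X] < 1? YES.
Since E[X] < 1, there exists a 6-coloring of K_{61} with no monochromatic K_5; hence R_6(5) > 61.

E[X] = 1983049/3359232 ≈ 0.5903; E[X] < 1, so R_6(5) > 61.


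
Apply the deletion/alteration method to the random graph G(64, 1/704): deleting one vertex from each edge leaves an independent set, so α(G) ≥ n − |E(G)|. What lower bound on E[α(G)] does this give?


E[|E(G)|] = C(64, 2)·p = 2016 · (1/704) = 63/22.
E[α(G)] ≥ n − E[|E(G)|] = 64 − 63/22 = 1345/22.
Numerically: ≈ 61.13636.
(This is only a lower bound; the true E[α(G)] may be larger.)

E[α(G)] ≥ 1345/22 ≈ 61.13636.


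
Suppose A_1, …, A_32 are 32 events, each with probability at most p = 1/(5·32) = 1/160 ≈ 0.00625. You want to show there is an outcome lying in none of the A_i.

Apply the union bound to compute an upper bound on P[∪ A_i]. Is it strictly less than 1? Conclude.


Union bound: P[∪_{i=1}^{32} A_i] ≤ Σ_i P[A_i] ≤ 32·p = 32·(1/160) = 1/5.
Numerically: 1/5 ≈ 0.20000.
Is 1/5 < 1? YES.
Since P[∪ A_i] ≤ 1/5 < 1, the complement has P[∩ A_i^c] ≥ 1 − 1/5 = 4/5 > 0, so some outcome avoids every A_i.

32·p = 1/5 ≈ 0.20000; existence CERTIFIED by the union bound.


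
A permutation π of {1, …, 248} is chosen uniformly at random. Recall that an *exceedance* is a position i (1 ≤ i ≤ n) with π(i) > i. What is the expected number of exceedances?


Write X = Σ_{i=1}^{248} X_i, where X_i = 1_{π(i) > i}.
For each fixed i, π(i) is uniform over {1, …, 248} (marginal of a uniform permutation), so P[π(i) > i] = (n − i)/n. Summing: Σ_{i=1}^{248} (n − i)/n = (0 + 1 + … + 247)/248 = 248(248 − 1)/(2·248) = (248 − 1)/2.
Hence E[X] = Σ_{i=1}^{248} (248 − i)/248 = 247/2 ≈ 123.500.

E[X] = 247/2 = 123.500.


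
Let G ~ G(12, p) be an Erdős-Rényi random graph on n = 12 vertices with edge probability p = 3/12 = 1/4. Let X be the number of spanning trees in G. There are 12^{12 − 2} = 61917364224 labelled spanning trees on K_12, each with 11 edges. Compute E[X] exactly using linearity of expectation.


K_12 has 12^{12 − 2} = 61917364224 labelled spanning trees.
For each such spanning tree H, let X_H = 1 if all 11 edges of H are present in G. Then P[X_H = 1] = p^{11} = (1/4)^{11} = 1/4194304.
Summing the indicators: E[X] = Σ_H E[X_H] = 61917364224 · p^{11} = 61917364224 · 1/4194304 = 59049/4.
Numerically: E[X] ≈ 1.48e+04.

E[X] = 61917364224 · (1/4)^{11} = 59049/4 ≈ 1.48e+04.


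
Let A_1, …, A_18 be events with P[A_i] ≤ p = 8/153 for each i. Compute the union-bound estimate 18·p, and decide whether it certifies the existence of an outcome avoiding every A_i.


Union bound: P[∪_{i=1}^{18} A_i] ≤ Σ_i P[A_i] ≤ 18·p = 18·(8/153) = 16/17.
Numerically: 16/17 ≈ 0.94118.
Is 16/17 < 1? YES.
Since P[∪ A_i] ≤ 16/17 < 1, the complement has P[∩ A_i^c] ≥ 1 − 16/17 = 1/17 > 0, so some outcome avoids every A_i.

18·p = 16/17 ≈ 0.94118; existence CERTIFIED by the union bound.


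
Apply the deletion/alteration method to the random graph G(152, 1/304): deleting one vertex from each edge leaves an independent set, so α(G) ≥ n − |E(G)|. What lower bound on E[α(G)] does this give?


E[|E(G)|] = C(152, 2)·p = 11476 · (1/304) = 151/4.
E[α(G)] ≥ n − E[|E(G)|] = 152 − 151/4 = 457/4.
Numerically: ≈ 114.2500.
(This is only a lower bound; the true E[α(G)] may be larger.)

E[α(G)] ≥ 457/4 ≈ 114.2500.


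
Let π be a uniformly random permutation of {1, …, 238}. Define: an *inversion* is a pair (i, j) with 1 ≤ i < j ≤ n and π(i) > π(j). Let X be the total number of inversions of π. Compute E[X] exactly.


Write X = Σ X_I over the C(238, 2) = 28203 pairs i < j, with X_I the indicator of one inversion.
There are 28203 indicators.
For each fixed pair i < j, the values π(i) and π(j) are two distinct elements of {1, …, 238} in uniformly random order; by symmetry P[π(i) > π(j)] = 1/2.
By linearity: E[X] = 28203 · (1/2) = C(238, 2) · (1/2) = 28203/2 = 28203/2 ≈ 14101.500.

E[X] = 28203/2 = 14101.500.


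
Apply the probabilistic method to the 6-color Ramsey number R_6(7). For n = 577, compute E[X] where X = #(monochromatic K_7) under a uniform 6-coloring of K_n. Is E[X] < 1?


E[X] = C(577, 7) · 6^{1 − 21} = 4073186129881440 · 6^{−20} = 4073186129881440/3656158440062976.
As a reduced fraction: E[X] = 42429022186265/38084983750656 ≈ 1.1141.
Is E[X] < 1? NO.
Since E[X] ≥ 1, the first-moment bound is inconclusive at n = 577; it does NOT by itself certify R_6(7) > 577.

E[X] = 42429022186265/38084983750656 ≈ 1.1141; E[X] ≥ 1; first-moment method inconclusive here.


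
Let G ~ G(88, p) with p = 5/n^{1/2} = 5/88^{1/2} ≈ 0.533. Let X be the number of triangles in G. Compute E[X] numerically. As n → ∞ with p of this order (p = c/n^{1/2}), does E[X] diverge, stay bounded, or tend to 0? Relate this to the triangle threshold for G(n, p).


Number of potential triangles: C(88, 3) = 109736.
Each occurs with probability p³ ≈ (0.533)³ ≈ 1.5142096e-01.
By linearity: E[X] = C(88, 3)·p³ ≈ 109736 · 1.5142096e-01 ≈ 16616.33083.
Since α = 1/2 < 1, p = c/n^{1/2} ≫ 1/n is above the triangle threshold p ~ 1/n. Asymptotically E[X] ~ (c³/6)·n^{3(1−α)} = (5³/6)·n^{1.5} → ∞; triangles are abundant w.h.p.

E[X] ≈ 16616.33083; in regime p = Θ(1/n^{1/2}) E[X] diverges (above the triangle threshold p ~ 1/n).


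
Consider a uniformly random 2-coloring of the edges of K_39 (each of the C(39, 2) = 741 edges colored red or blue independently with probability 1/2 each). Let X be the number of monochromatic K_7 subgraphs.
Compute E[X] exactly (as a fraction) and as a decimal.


Let X = Σ_S X_S over the C(39, 7) = 15380937 subsets S of size 7, where X_S = 1 if the K_7 on S is monochromatic.
For a fixed S, the K_7 on S has C(7, 2) = 21 edges. P[all 21 edges red] = (1/2)^21, and likewise for blue, so P[monochromatic] = 2·(1/2)^21 = 2^{1 − 21} = 1/1048576.
Summing: E[X] = C(39, 7) · 2^{1 − 21} = 15380937 · 1/1048576 = 15380937/1048576.
Numerically: E[X] ≈ 14.66840.

E[X] = C(39,7)·2^(1−C(7,2)) = 15380937/1048576 ≈ 14.66840.


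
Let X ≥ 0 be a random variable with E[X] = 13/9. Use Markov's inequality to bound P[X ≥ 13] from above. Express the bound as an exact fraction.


μ = E[X] = 13/9, a = 13.
Markov: P[X ≥ 13] ≤ μ/a = (13/9)/13 = 1/9.
Numerically: ≈ 0.11111.
(Since a = 13 > μ = 1.44444, the bound 1/9 is < 1 and informative.)

P[X ≥ 13] ≤ 1/9 ≈ 0.11111.


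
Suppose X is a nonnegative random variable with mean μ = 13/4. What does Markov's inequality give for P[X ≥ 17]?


μ = E[X] = 13/4, a = 17.
Markov: P[X ≥ 17] ≤ μ/a = (13/4)/17 = 13/68.
Numerically: ≈ 0.19118.
(Since a = 17 > μ = 3.25000, the bound 13/68 is < 1 and informative.)

P[X ≥ 17] ≤ 13/68 ≈ 0.19118.


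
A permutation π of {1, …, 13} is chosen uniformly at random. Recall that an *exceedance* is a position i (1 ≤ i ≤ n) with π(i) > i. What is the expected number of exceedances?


Write X = Σ_{i=1}^{13} X_i, where X_i = 1_{π(i) > i}.
For each fixed i, π(i) is uniform over {1, …, 13} (marginal of a uniform permutation), so P[π(i) > i] = (n − i)/n. Summing: Σ_{i=1}^{13} (n − i)/n = (0 + 1 + … + 12)/13 = 13(13 − 1)/(2·13) = (13 − 1)/2.
Hence E[X] = Σ_{i=1}^{13} (13 − i)/13 = 6 ≈ 6.0000.

E[X] = 6 = 6.0000.


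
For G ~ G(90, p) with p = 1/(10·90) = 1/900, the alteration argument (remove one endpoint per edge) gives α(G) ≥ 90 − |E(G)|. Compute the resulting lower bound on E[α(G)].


E[|E(G)|] = C(90, 2)·p = 4005 · (1/900) = 89/20.
E[α(G)] ≥ n − E[|E(G)|] = 90 − 89/20 = 1711/20.
Numerically: ≈ 85.550000.
(This is only a lower bound; the true E[α(G)] may be larger.)

E[α(G)] ≥ 1711/20 ≈ 85.550000.


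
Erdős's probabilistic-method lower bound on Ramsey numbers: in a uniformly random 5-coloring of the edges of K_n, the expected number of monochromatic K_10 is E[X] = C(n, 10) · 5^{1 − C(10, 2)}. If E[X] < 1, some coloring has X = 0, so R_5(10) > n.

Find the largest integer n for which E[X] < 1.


We need C(n, 10) · 5^{1 − 45} < 1, i.e. C(n, 10) < 5^{45 − 1} = 5684341886080801486968994140625.
Check values of n near the boundary:
  n = 5388: C(5388, 10) = 5634865093375880654852250419586; 5634865093375880654852250419586 < 5684341886080801486968994140625? YES
  n = 5389: C(5389, 10) = 5645340767466558997768874792926; 5645340767466558997768874792926 < 5684341886080801486968994140625? YES
  n = 5390: C(5390, 10) = 5655833965919099070255434039753; 5655833965919099070255434039753 < 5684341886080801486968994140625? YES
  n = 5391: C(5391, 10) = 5666344714787188828795213697883; 5666344714787188828795213697883 < 5684341886080801486968994140625? YES
  n = 5392: C(5392, 10) = 5676873040158402483252283957448; 5676873040158402483252283957448 < 5684341886080801486968994140625? YES
  n = 5393: C(5393, 10) = 5687418968154238267170642278008; 5687418968154238267170642278008 < 5684341886080801486968994140625? NO
  n = 5394: C(5394, 10) = 5697982524930156243149785372878; 5697982524930156243149785372878 < 5684341886080801486968994140625? NO
The largest n with C(n, 10) < 5684341886080801486968994140625 is n = 5392 (where E[X] = 5676873040158402483252283957448/5684341886080801486968994140625 ≈ 0.998686). Hence R_5(10) > 5392, i.e. R_5(10) ≥ 5393.

Largest n = 5392; hence R_5(10) > 5392.


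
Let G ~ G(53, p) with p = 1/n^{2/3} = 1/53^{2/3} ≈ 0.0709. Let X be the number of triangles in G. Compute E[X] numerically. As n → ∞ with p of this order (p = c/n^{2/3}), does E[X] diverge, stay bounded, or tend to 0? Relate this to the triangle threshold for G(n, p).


Number of potential triangles: C(53, 3) = 23426.
Each occurs with probability p³ ≈ (0.0709)³ ≈ 3.55999e-04.
By linearity: E[X] = C(53, 3)·p³ ≈ 23426 · 3.55999e-04 ≈ 8.340.
Since α = 2/3 < 1, p = c/n^{2/3} ≫ 1/n is above the triangle threshold p ~ 1/n. Asymptotically E[X] ~ (c³/6)·n^{3(1−α)} = (1³/6)·n^{1} → ∞; triangles are abundant w.h.p.

E[X] ≈ 8.340; in regime p = Θ(1/n^{2/3}) E[X] diverges (above the triangle threshold p ~ 1/n).


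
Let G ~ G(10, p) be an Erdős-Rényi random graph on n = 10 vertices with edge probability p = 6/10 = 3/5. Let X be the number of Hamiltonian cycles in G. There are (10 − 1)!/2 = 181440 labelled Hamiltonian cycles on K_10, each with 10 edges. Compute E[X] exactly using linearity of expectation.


K_10 has (10 − 1)!/2 = 181440 labelled Hamiltonian cycles.
For each such Hamiltonian cycle H, let X_H = 1 if all 10 edges of H are present in G. Then P[X_H = 1] = p^{10} = (3/5)^{10} = 59049/9765625.
By linearity: E[X] = Σ_H E[X_H] = 181440 · p^{10} = 181440 · 59049/9765625 = 2142770112/1953125.
Numerically: E[X] ≈ 1097.1.

E[X] = 181440 · (3/5)^{10} = 2142770112/1953125 ≈ 1097.1.


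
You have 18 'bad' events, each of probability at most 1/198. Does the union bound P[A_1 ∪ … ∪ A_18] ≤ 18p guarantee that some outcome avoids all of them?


Union bound: P[∪_{i=1}^{18} A_i] ≤ Σ_i P[A_i] ≤ 18·p = 18·(1/198) = 1/11.
Numerically: 1/11 ≈ 0.090909.
Is 1/11 < 1? YES.
Since P[∪ A_i] ≤ 1/11 < 1, the complement has P[∩ A_i^c] ≥ 1 − 1/11 = 10/11 > 0, so some outcome avoids every A_i.

18·p = 1/11 ≈ 0.090909; existence CERTIFIED by the union bound.


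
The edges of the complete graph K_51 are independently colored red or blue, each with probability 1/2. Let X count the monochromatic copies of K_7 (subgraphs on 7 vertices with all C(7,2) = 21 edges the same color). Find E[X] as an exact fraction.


Let X = Σ_S X_S over the C(51, 7) = 115775100 subsets S of size 7, where X_S = 1 if the K_7 on S is monochromatic.
For a fixed S, the K_7 on S has C(7, 2) = 21 edges. P[all 21 edges red] = (1/2)^21, and likewise for blue, so P[monochromatic] = 2·(1/2)^21 = 2^{1 − 21} = 1/1048576.
Summing: E[X] = C(51, 7) · 2^{1 − 21} = 115775100 · 1/1048576 = 28943775/262144.
Numerically: E[X] ≈ 110.4117.

E[X] = C(51,7)·2^(1−C(7,2)) = 28943775/262144 ≈ 110.4117.


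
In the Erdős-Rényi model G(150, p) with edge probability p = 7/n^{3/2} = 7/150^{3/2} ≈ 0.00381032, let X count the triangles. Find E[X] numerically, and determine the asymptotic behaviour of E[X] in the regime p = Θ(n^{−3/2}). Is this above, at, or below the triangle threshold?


Number of potential triangles: C(150, 3) = 551300.
Each occurs with probability p³ ≈ (0.00381032)³ ≈ 5.53201634e-08.
By linearity: E[X] = C(150, 3)·p³ ≈ 551300 · 5.53201634e-08 ≈ 0.030498.
Since α = 3/2 > 1, p = c/n^{3/2} = o(1/n) is below the triangle threshold p ~ 1/n. Asymptotically E[X] ~ (c³/6)·n^{3(1−α)} = (7³/6)·n^{-1.5} → 0, so by Markov's inequality G has no triangles w.h.p.

E[X] ≈ 0.030498; in regime p = Θ(1/n^{3/2}) E[X] tends to 0 (below the triangle threshold p ~ 1/n).


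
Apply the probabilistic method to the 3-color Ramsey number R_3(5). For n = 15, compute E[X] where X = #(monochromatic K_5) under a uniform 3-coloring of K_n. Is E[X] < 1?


E[X] = C(15, 5) · 3^{1 − 10} = 3003 · 3^{−9} = 3003/19683.
As a reduced fraction: E[X] = 1001/6561 ≈ 0.1525682.
Is E[X] < 1? YES.
Since E[X] < 1, there exists a 3-coloring of K_{15} with no monochromatic K_5; hence R_3(5) > 15.

E[X] = 1001/6561 ≈ 0.1525682; E[X] < 1, so R_3(5) > 15.


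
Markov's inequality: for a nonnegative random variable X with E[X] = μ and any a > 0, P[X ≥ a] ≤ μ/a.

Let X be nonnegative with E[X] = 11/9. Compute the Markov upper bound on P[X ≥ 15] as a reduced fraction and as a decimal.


μ = E[X] = 11/9, a = 15.
Markov: P[X ≥ 15] ≤ μ/a = (11/9)/15 = 11/135.
Numerically: ≈ 0.081.
(Since a = 15 > μ = 1.222, the bound 11/135 is < 1 and informative.)

P[X ≥ 15] ≤ 11/135 ≈ 0.081.


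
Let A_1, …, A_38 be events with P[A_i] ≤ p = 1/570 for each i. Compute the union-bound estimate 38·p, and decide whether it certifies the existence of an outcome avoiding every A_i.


Union bound: P[∪_{i=1}^{38} A_i] ≤ Σ_i P[A_i] ≤ 38·p = 38·(1/570) = 1/15.
Numerically: 1/15 ≈ 0.066667.
Is 1/15 < 1? YES.
Since P[∪ A_i] ≤ 1/15 < 1, the complement has P[∩ A_i^c] ≥ 1 − 1/15 = 14/15 > 0, so some outcome avoids every A_i.

38·p = 1/15 ≈ 0.066667; existence CERTIFIED by the union bound.


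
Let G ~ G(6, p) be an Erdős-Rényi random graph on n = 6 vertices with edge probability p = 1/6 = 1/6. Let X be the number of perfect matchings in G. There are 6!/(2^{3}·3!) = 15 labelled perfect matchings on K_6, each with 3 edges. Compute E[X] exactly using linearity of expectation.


K_6 has 6!/(2^{3}·3!) = 15 labelled perfect matchings.
For each such perfect matching H, let X_H = 1 if all 3 edges of H are present in G. Then P[X_H = 1] = p^{3} = (1/6)^{3} = 1/216.
By linearity: E[X] = Σ_H E[X_H] = 15 · p^{3} = 15 · 1/216 = 5/72.
Numerically: E[X] ≈ 0.06944.

E[X] = 15 · (1/6)^{3} = 5/72 ≈ 0.06944.


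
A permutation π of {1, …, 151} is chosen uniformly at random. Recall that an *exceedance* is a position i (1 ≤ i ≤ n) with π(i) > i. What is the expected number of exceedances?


Write X = Σ_{i=1}^{151} X_i, where X_i = 1_{π(i) > i}.
For each fixed i, π(i) is uniform over {1, …, 151} (marginal of a uniform permutation), so P[π(i) > i] = (n − i)/n. Summing: Σ_{i=1}^{151} (n − i)/n = (0 + 1 + … + 150)/151 = 151(151 − 1)/(2·151) = (151 − 1)/2.
Hence E[X] = Σ_{i=1}^{151} (151 − i)/151 = 75 ≈ 75.00000.

E[X] = 75 = 75.00000.


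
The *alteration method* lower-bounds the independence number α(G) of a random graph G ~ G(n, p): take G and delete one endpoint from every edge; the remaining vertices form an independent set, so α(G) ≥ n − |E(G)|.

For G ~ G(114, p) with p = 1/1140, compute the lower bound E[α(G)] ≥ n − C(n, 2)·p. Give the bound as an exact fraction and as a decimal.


E[|E(G)|] = C(114, 2)·p = 6441 · (1/1140) = 113/20.
E[α(G)] ≥ n − E[|E(G)|] = 114 − 113/20 = 2167/20.
Numerically: ≈ 108.350.
(This is only a lower bound; the true E[α(G)] may be larger.)

E[α(G)] ≥ 2167/20 ≈ 108.350.


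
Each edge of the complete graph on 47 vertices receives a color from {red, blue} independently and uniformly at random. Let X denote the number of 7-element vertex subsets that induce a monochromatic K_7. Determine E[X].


Let X = Σ_S X_S over the C(47, 7) = 62891499 subsets S of size 7, where X_S = 1 if the K_7 on S is monochromatic.
For a fixed S, the K_7 on S has C(7, 2) = 21 edges. P[all 21 edges red] = (1/2)^21, and likewise for blue, so P[monochromatic] = 2·(1/2)^21 = 2^{1 − 21} = 1/1048576.
By linearity: E[X] = C(47, 7) · 2^{1 − 21} = 62891499 · 1/1048576 = 62891499/1048576.
Numerically: E[X] ≈ 59.9780.

E[X] = C(47,7)·2^(1−C(7,2)) = 62891499/1048576 ≈ 59.9780.


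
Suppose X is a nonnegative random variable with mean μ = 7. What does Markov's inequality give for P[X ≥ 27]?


μ = E[X] = 7, a = 27.
Markov: P[X ≥ 27] ≤ μ/a = (7)/27 = 7/27.
Numerically: ≈ 0.2593.
(Since a = 27 > μ = 7.0000, the bound 7/27 is < 1 and informative.)

P[X ≥ 27] ≤ 7/27 ≈ 0.2593.


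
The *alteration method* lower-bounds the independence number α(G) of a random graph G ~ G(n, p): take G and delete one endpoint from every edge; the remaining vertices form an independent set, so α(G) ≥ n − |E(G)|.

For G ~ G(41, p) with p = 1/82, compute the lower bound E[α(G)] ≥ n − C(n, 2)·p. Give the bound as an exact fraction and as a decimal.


E[|E(G)|] = C(41, 2)·p = 820 · (1/82) = 10.
E[α(G)] ≥ n − E[|E(G)|] = 41 − 10 = 31.
Numerically: ≈ 31.00000.
(This is only a lower bound; the true E[α(G)] may be larger.)

E[α(G)] ≥ 31 ≈ 31.00000.


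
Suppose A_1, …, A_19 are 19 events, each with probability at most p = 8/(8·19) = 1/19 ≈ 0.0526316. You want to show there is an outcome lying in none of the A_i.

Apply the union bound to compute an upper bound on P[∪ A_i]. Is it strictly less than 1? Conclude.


Union bound: P[∪_{i=1}^{19} A_i] ≤ Σ_i P[A_i] ≤ 19·p = 19·(1/19) = 1.
Numerically: 1 ≈ 1.0000000.
Is 1 < 1? NO.
Since the bound 1 is ≥ 1, the union bound is uninformative here; it does NOT by itself certify existence.

19·p = 1 ≈ 1.0000000; existence NOT certified by the union bound.


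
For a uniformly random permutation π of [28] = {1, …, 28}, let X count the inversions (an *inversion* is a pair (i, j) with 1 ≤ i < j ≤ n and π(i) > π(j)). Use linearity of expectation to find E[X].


Write X = Σ X_I over the C(28, 2) = 378 pairs i < j, with X_I the indicator of one inversion.
There are 378 indicators.
For each fixed pair i < j, the values π(i) and π(j) are two distinct elements of {1, …, 28} in uniformly random order; by symmetry P[π(i) > π(j)] = 1/2.
By linearity: E[X] = 378 · (1/2) = C(28, 2) · (1/2) = 378/2 = 189 ≈ 189.00000.

E[X] = 189 = 189.00000.


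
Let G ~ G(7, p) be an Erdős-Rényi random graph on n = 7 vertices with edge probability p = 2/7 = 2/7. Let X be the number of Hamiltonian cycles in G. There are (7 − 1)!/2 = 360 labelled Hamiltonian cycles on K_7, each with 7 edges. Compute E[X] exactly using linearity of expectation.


K_7 has (7 − 1)!/2 = 360 labelled Hamiltonian cycles.
For each such Hamiltonian cycle H, let X_H = 1 if all 7 edges of H are present in G. Then P[X_H = 1] = p^{7} = (2/7)^{7} = 128/823543.
Summing the indicators: E[X] = Σ_H E[X_H] = 360 · p^{7} = 360 · 128/823543 = 46080/823543.
Numerically: E[X] ≈ 0.05595.

E[X] = 360 · (2/7)^{7} = 46080/823543 ≈ 0.05595.


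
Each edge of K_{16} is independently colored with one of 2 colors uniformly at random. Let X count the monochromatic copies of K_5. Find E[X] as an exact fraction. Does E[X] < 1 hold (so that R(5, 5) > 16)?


E[X] = C(16, 5) · 2^{1 − 10} = 4368 · 2^{−9} = 4368/512.
As a reduced fraction: E[X] = 273/32 ≈ 8.5312500.
Is E[X] < 1? NO.
Since E[X] ≥ 1, the first-moment bound is inconclusive at n = 16; it does NOT by itself certify R(5, 5) > 16.

E[X] = 273/32 ≈ 8.5312500; E[X] ≥ 1; first-moment method inconclusive here.


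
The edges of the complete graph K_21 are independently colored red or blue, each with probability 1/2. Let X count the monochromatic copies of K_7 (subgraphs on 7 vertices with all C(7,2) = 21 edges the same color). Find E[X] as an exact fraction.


Let X = Σ_S X_S over the C(21, 7) = 116280 subsets S of size 7, where X_S = 1 if the K_7 on S is monochromatic.
For a fixed S, the K_7 on S has C(7, 2) = 21 edges. P[all 21 edges red] = (1/2)^21, and likewise for blue, so P[monochromatic] = 2·(1/2)^21 = 2^{1 − 21} = 1/1048576.
By linearity of expectation: E[X] = C(21, 7) · 2^{1 − 21} = 116280 · 1/1048576 = 14535/131072.
Numerically: E[X] ≈ 0.111.

E[X] = C(21,7)·2^(1−C(7,2)) = 14535/131072 ≈ 0.111.


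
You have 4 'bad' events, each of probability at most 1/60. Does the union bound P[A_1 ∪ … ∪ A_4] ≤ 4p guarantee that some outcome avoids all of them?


Union bound: P[∪_{i=1}^{4} A_i] ≤ Σ_i P[A_i] ≤ 4·p = 4·(1/60) = 1/15.
Numerically: 1/15 ≈ 0.06667.
Is 1/15 < 1? YES.
Since P[∪ A_i] ≤ 1/15 < 1, the complement has P[∩ A_i^c] ≥ 1 − 1/15 = 14/15 > 0, so some outcome avoids every A_i.

4·p = 1/15 ≈ 0.06667; existence CERTIFIED by the union bound.


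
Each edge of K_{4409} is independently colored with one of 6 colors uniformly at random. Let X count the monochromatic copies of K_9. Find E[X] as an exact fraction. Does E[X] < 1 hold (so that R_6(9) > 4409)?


E[X] = C(4409, 9) · 6^{1 − 36} = 1720875732988608787686577131 · 6^{−35} = 1720875732988608787686577131/1719070799748422591028658176.
As a reduced fraction: E[X] = 573625244329536262562192377/573023599916140863676219392 ≈ 1.001.
Is E[X] < 1? NO.
Since E[X] ≥ 1, the first-moment bound is inconclusive at n = 4409; it does NOT by itself certify R_6(9) > 4409.

E[X] = 573625244329536262562192377/573023599916140863676219392 ≈ 1.001; E[X] ≥ 1; first-moment method inconclusive here.


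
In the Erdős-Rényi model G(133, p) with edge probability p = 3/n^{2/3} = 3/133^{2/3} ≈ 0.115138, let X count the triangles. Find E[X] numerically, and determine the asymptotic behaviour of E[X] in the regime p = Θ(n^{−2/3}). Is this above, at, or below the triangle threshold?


Number of potential triangles: C(133, 3) = 383306.
Each occurs with probability p³ ≈ (0.115138)³ ≈ 1.52637232e-03.
By linearity: E[X] = C(133, 3)·p³ ≈ 383306 · 1.52637232e-03 ≈ 585.067669.
Since α = 2/3 < 1, p = c/n^{2/3} ≫ 1/n is above the triangle threshold p ~ 1/n. Asymptotically E[X] ~ (c³/6)·n^{3(1−α)} = (3³/6)·n^{1} → ∞; triangles are abundant w.h.p.

E[X] ≈ 585.067669; in regime p = Θ(1/n^{2/3}) E[X] diverges (above the triangle threshold p ~ 1/n).


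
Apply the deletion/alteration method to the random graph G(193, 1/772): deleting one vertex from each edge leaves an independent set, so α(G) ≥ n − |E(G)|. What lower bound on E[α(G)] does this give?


E[|E(G)|] = C(193, 2)·p = 18528 · (1/772) = 24.
E[α(G)] ≥ n − E[|E(G)|] = 193 − 24 = 169.
Numerically: ≈ 169.0000.
(This is only a lower bound; the true E[α(G)] may be larger.)

E[α(G)] ≥ 169 ≈ 169.0000.


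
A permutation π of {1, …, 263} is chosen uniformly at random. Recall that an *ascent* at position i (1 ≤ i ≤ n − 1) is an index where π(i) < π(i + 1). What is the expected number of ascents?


Write X = Σ X_I over i = 1, …, 262, with X_I the indicator of one ascent.
There are 262 indicators.
For each fixed i, the pair (π(i), π(i+1)) is a uniformly random ordered pair of distinct values from {1, …, 263}; by symmetry P[π(i) < π(i+1)] = 1/2.
By linearity: E[X] = 262 · (1/2) = (263 − 1) · (1/2) = 131 ≈ 131.000.

E[X] = 131 = 131.000.


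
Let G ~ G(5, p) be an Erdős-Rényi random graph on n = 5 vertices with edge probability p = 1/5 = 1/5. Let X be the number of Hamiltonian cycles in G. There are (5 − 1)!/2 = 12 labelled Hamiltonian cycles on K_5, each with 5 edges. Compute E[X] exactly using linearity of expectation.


K_5 has (5 − 1)!/2 = 12 labelled Hamiltonian cycles.
For each such Hamiltonian cycle H, let X_H = 1 if all 5 edges of H are present in G. Then P[X_H = 1] = p^{5} = (1/5)^{5} = 1/3125.
By linearity: E[X] = Σ_H E[X_H] = 12 · p^{5} = 12 · 1/3125 = 12/3125.
Numerically: E[X] ≈ 0.00384.

E[X] = 12 · (1/5)^{5} = 12/3125 ≈ 0.00384.


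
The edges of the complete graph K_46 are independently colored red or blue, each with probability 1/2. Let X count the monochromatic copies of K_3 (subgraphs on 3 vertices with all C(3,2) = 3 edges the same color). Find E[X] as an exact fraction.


Let X = Σ_S X_S over the C(46, 3) = 15180 subsets S of size 3, where X_S = 1 if the K_3 on S is monochromatic.
For a fixed S, the K_3 on S has C(3, 2) = 3 edges. P[all 3 edges red] = (1/2)^3, and likewise for blue, so P[monochromatic] = 2·(1/2)^3 = 2^{1 − 3} = 1/4.
By linearity of expectation: E[X] = C(46, 3) · 2^{1 − 3} = 15180 · 1/4 = 3795.
Numerically: E[X] ≈ 3795.000.

E[X] = C(46,3)·2^(1−C(3,2)) = 3795 ≈ 3795.000.


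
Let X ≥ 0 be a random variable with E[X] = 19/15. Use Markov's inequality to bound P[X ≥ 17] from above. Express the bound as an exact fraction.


μ = E[X] = 19/15, a = 17.
Markov: P[X ≥ 17] ≤ μ/a = (19/15)/17 = 19/255.
Numerically: ≈ 0.07451.
(Since a = 17 > μ = 1.26667, the bound 19/255 is < 1 and informative.)

P[X ≥ 17] ≤ 19/255 ≈ 0.07451.


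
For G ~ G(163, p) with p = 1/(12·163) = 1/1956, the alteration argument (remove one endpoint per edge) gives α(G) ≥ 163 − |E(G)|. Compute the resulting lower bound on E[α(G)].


E[|E(G)|] = C(163, 2)·p = 13203 · (1/1956) = 27/4.
E[α(G)] ≥ n − E[|E(G)|] = 163 − 27/4 = 625/4.
Numerically: ≈ 156.25000.
(This is only a lower bound; the true E[α(G)] may be larger.)

E[α(G)] ≥ 625/4 ≈ 156.25000.


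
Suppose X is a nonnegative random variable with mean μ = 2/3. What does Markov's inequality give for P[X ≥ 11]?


μ = E[X] = 2/3, a = 11.
Markov: P[X ≥ 11] ≤ μ/a = (2/3)/11 = 2/33.
Numerically: ≈ 0.060606.
(Since a = 11 > μ = 0.666667, the bound 2/33 is < 1 and informative.)

P[X ≥ 11] ≤ 2/33 ≈ 0.060606.


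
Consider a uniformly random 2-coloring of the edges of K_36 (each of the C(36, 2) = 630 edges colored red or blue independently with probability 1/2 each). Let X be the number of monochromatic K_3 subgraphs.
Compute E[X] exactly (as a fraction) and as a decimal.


Let X = Σ_S X_S over the C(36, 3) = 7140 subsets S of size 3, where X_S = 1 if the K_3 on S is monochromatic.
For a fixed S, the K_3 on S has C(3, 2) = 3 edges. P[all 3 edges red] = (1/2)^3, and likewise for blue, so P[monochromatic] = 2·(1/2)^3 = 2^{1 − 3} = 1/4.
Summing: E[X] = C(36, 3) · 2^{1 − 3} = 7140 · 1/4 = 1785.
Numerically: E[X] ≈ 1785.000000.

E[X] = C(36,3)·2^(1−C(3,2)) = 1785 ≈ 1785.000000.


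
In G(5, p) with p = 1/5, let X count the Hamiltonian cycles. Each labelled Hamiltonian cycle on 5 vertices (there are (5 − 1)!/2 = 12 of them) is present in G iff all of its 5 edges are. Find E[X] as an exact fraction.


K_5 has (5 − 1)!/2 = 12 labelled Hamiltonian cycles.
For each such Hamiltonian cycle H, let X_H = 1 if all 5 edges of H are present in G. Then P[X_H = 1] = p^{5} = (1/5)^{5} = 1/3125.
Summing the indicators: E[X] = Σ_H E[X_H] = 12 · p^{5} = 12 · 1/3125 = 12/3125.
Numerically: E[X] ≈ 0.00384.

E[X] = 12 · (1/5)^{5} = 12/3125 ≈ 0.00384.


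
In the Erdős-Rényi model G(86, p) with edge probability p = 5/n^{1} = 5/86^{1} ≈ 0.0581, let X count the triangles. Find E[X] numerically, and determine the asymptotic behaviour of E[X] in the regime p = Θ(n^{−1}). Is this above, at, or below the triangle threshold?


Number of potential triangles: C(86, 3) = 102340.
Each occurs with probability p³ ≈ (0.0581)³ ≈ 1.96524e-04.
By linearity: E[X] = C(86, 3)·p³ ≈ 102340 · 1.96524e-04 ≈ 20.112.
Here α = 1, so p = 5/n is exactly at the triangle threshold p ~ 1/n. Asymptotically E[X] → c³/6 = 5³/6 = 125/6 ≈ 20.833, a bounded constant. In this regime the triangle count is asymptotically Poisson(c³/6).

E[X] ≈ 20.112; in regime p = Θ(1/n^{1}) E[X] stays bounded (at the triangle threshold p ~ 1/n).


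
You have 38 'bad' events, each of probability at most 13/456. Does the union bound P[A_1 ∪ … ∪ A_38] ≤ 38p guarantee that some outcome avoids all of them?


Union bound: P[∪_{i=1}^{38} A_i] ≤ Σ_i P[A_i] ≤ 38·p = 38·(13/456) = 13/12.
Numerically: 13/12 ≈ 1.08333.
Is 13/12 < 1? NO.
Since the bound 13/12 is ≥ 1, the union bound is uninformative here; it does NOT by itself certify existence.

38·p = 13/12 ≈ 1.08333; existence NOT certified by the union bound.


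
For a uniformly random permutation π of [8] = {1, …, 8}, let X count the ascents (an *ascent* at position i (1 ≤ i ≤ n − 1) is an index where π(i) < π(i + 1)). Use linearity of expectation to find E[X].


Write X = Σ X_I over i = 1, …, 7, with X_I the indicator of one ascent.
There are 7 indicators.
For each fixed i, the pair (π(i), π(i+1)) is a uniformly random ordered pair of distinct values from {1, …, 8}; by symmetry P[π(i) < π(i+1)] = 1/2.
By linearity: E[X] = 7 · (1/2) = (8 − 1) · (1/2) = 7/2 ≈ 3.500.

E[X] = 7/2 = 3.500.


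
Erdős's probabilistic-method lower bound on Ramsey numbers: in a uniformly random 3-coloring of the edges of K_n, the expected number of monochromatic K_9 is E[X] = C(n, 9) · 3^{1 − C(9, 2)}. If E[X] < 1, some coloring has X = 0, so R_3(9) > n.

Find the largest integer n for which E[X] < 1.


We need C(n, 9) · 3^{1 − 36} < 1, i.e. C(n, 9) < 3^{36 − 1} = 50031545098999707.
Check values of n near the boundary:
  n = 298: C(298, 9) = 45207677551849890; 45207677551849890 < 50031545098999707? YES
  n = 299: C(299, 9) = 46610674441390059; 46610674441390059 < 50031545098999707? YES
  n = 300: C(300, 9) = 48052241692154700; 48052241692154700 < 50031545098999707? YES
  n = 301: C(301, 9) = 49533303936090975; 49533303936090975 < 50031545098999707? YES
  n = 302: C(302, 9) = 51054804739588650; 51054804739588650 < 50031545098999707? NO
The largest n with C(n, 9) < 50031545098999707 is n = 301 (where E[X] = 16511101312030325/16677181699666569 ≈ 0.99004). Hence R_3(9) > 301, i.e. R_3(9) ≥ 302.

Largest n = 301; hence R_3(9) > 301.


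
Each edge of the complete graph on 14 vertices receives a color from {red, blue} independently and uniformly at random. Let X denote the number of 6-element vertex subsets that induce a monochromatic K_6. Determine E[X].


Let X = Σ_S X_S over the C(14, 6) = 3003 subsets S of size 6, where X_S = 1 if the K_6 on S is monochromatic.
For a fixed S, the K_6 on S has C(6, 2) = 15 edges. P[all 15 edges red] = (1/2)^15, and likewise for blue, so P[monochromatic] = 2·(1/2)^15 = 2^{1 − 15} = 1/16384.
By linearity of expectation: E[X] = C(14, 6) · 2^{1 − 15} = 3003 · 1/16384 = 3003/16384.
Numerically: E[X] ≈ 0.18329.

E[X] = C(14,6)·2^(1−C(6,2)) = 3003/16384 ≈ 0.18329.


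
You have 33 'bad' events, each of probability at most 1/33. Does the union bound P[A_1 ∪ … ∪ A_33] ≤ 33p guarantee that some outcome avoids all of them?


Union bound: P[∪_{i=1}^{33} A_i] ≤ Σ_i P[A_i] ≤ 33·p = 33·(1/33) = 1.
Numerically: 1 ≈ 1.000000.
Is 1 < 1? NO.
Since the bound 1 is ≥ 1, the union bound is uninformative here; it does NOT by itself certify existence.

33·p = 1 ≈ 1.000000; existence NOT certified by the union bound.


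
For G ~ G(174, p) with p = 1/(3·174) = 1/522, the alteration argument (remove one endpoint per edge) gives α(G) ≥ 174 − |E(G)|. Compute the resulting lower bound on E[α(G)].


E[|E(G)|] = C(174, 2)·p = 15051 · (1/522) = 173/6.
E[α(G)] ≥ n − E[|E(G)|] = 174 − 173/6 = 871/6.
Numerically: ≈ 145.167.
(This is only a lower bound; the true E[α(G)] may be larger.)

E[α(G)] ≥ 871/6 ≈ 145.167.


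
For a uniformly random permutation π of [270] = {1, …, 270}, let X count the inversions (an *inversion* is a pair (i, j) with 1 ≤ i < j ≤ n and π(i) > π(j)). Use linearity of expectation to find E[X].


Write X = Σ X_I over the C(270, 2) = 36315 pairs i < j, with X_I the indicator of one inversion.
There are 36315 indicators.
For each fixed pair i < j, the values π(i) and π(j) are two distinct elements of {1, …, 270} in uniformly random order; by symmetry P[π(i) > π(j)] = 1/2.
By linearity: E[X] = 36315 · (1/2) = C(270, 2) · (1/2) = 36315/2 = 36315/2 ≈ 18157.5000.

E[X] = 36315/2 = 18157.5000.


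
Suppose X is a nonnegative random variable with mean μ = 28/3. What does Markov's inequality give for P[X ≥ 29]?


μ = E[X] = 28/3, a = 29.
Markov: P[X ≥ 29] ≤ μ/a = (28/3)/29 = 28/87.
Numerically: ≈ 0.3218.
(Since a = 29 > μ = 9.3333, the bound 28/87 is < 1 and informative.)

P[X ≥ 29] ≤ 28/87 ≈ 0.3218.


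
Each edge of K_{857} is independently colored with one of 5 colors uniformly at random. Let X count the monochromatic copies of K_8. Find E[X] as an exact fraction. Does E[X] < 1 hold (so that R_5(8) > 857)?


E[X] = C(857, 8) · 5^{1 − 28} = 6983854138365964575 · 5^{−27} = 6983854138365964575/7450580596923828125.
As a reduced fraction: E[X] = 279354165534638583/298023223876953125 ≈ 0.9373570.
Is E[X] < 1? YES.
Since E[X] < 1, there exists a 5-coloring of K_{857} with no monochromatic K_8; hence R_5(8) > 857.

E[X] = 279354165534638583/298023223876953125 ≈ 0.9373570; E[X] < 1, so R_5(8) > 857.


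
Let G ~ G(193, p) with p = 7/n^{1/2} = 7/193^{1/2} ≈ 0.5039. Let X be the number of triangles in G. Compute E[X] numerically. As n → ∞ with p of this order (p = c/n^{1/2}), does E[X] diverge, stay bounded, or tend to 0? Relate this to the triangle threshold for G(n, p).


Number of potential triangles: C(193, 3) = 1179616.
Each occurs with probability p³ ≈ (0.5039)³ ≈ 1.279258e-01.
By linearity: E[X] = C(193, 3)·p³ ≈ 1179616 · 1.279258e-01 ≈ 150903.3257.
Since α = 1/2 < 1, p = c/n^{1/2} ≫ 1/n is above the triangle threshold p ~ 1/n. Asymptotically E[X] ~ (c³/6)·n^{3(1−α)} = (7³/6)·n^{1.5} → ∞; triangles are abundant w.h.p.

E[X] ≈ 150903.3257; in regime p = Θ(1/n^{1/2}) E[X] diverges (above the triangle threshold p ~ 1/n).


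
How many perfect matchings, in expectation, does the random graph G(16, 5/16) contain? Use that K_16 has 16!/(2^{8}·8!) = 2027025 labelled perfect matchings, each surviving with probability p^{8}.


K_16 has 16!/(2^{8}·8!) = 2027025 labelled perfect matchings.
For each such perfect matching H, let X_H = 1 if all 8 edges of H are present in G. Then P[X_H = 1] = p^{8} = (5/16)^{8} = 390625/4294967296.
Summing the indicators: E[X] = Σ_H E[X_H] = 2027025 · p^{8} = 2027025 · 390625/4294967296 = 791806640625/4294967296.
Numerically: E[X] ≈ 184.4.

E[X] = 2027025 · (5/16)^{8} = 791806640625/4294967296 ≈ 184.4.


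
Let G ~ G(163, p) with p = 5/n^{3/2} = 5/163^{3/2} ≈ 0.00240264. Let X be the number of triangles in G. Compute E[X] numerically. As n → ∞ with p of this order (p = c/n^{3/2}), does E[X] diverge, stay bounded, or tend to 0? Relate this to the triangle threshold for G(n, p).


Number of potential triangles: C(163, 3) = 708561.
Each occurs with probability p³ ≈ (0.00240264)³ ≈ 1.38696593e-08.
By linearity: E[X] = C(163, 3)·p³ ≈ 708561 · 1.38696593e-08 ≈ 0.009827.
Since α = 3/2 > 1, p = c/n^{3/2} = o(1/n) is below the triangle threshold p ~ 1/n. Asymptotically E[X] ~ (c³/6)·n^{3(1−α)} = (5³/6)·n^{-1.5} → 0, so by Markov's inequality G has no triangles w.h.p.

E[X] ≈ 0.009827; in regime p = Θ(1/n^{3/2}) E[X] tends to 0 (below the triangle threshold p ~ 1/n).


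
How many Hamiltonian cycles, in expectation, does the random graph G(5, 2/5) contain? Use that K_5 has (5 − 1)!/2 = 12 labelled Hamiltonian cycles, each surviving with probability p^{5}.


K_5 has (5 − 1)!/2 = 12 labelled Hamiltonian cycles.
For each such Hamiltonian cycle H, let X_H = 1 if all 5 edges of H are present in G. Then P[X_H = 1] = p^{5} = (2/5)^{5} = 32/3125.
By linearity of expectation: E[X] = Σ_H E[X_H] = 12 · p^{5} = 12 · 32/3125 = 384/3125.
Numerically: E[X] ≈ 0.1229.

E[X] = 12 · (2/5)^{5} = 384/3125 ≈ 0.1229.


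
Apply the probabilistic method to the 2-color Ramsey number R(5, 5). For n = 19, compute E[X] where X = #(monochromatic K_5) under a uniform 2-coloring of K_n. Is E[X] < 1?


E[X] = C(19, 5) · 2^{1 − 10} = 11628 · 2^{−9} = 11628/512.
As a reduced fraction: E[X] = 2907/128 ≈ 22.7109375.
Is E[X] < 1? NO.
Since E[X] ≥ 1, the first-moment bound is inconclusive at n = 19; it does NOT by itself certify R(5, 5) > 19.

E[X] = 2907/128 ≈ 22.7109375; E[X] ≥ 1; first-moment method inconclusive here.


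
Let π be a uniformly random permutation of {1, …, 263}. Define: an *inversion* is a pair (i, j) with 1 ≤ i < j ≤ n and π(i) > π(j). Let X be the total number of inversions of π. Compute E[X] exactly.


Write X = Σ X_I over the C(263, 2) = 34453 pairs i < j, with X_I the indicator of one inversion.
There are 34453 indicators.
For each fixed pair i < j, the values π(i) and π(j) are two distinct elements of {1, …, 263} in uniformly random order; by symmetry P[π(i) > π(j)] = 1/2.
By linearity: E[X] = 34453 · (1/2) = C(263, 2) · (1/2) = 34453/2 = 34453/2 ≈ 17226.500.

E[X] = 34453/2 = 17226.500.


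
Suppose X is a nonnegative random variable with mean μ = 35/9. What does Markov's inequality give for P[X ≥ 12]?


μ = E[X] = 35/9, a = 12.
Markov: P[X ≥ 12] ≤ μ/a = (35/9)/12 = 35/108.
Numerically: ≈ 0.324.
(Since a = 12 > μ = 3.889, the bound 35/108 is < 1 and informative.)

P[X ≥ 12] ≤ 35/108 ≈ 0.324.


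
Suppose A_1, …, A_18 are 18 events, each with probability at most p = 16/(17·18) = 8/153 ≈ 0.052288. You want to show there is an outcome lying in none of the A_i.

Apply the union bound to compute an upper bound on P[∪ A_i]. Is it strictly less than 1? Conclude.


Union bound: P[∪_{i=1}^{18} A_i] ≤ Σ_i P[A_i] ≤ 18·p = 18·(8/153) = 16/17.
Numerically: 16/17 ≈ 0.941176.
Is 16/17 < 1? YES.
Since P[∪ A_i] ≤ 16/17 < 1, the complement has P[∩ A_i^c] ≥ 1 − 16/17 = 1/17 > 0, so some outcome avoids every A_i.

18·p = 16/17 ≈ 0.941176; existence CERTIFIED by the union bound.


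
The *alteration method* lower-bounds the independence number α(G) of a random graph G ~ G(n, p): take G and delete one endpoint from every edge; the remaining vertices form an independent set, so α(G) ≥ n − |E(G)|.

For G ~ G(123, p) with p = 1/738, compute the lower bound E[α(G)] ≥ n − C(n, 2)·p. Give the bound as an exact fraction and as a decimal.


E[|E(G)|] = C(123, 2)·p = 7503 · (1/738) = 61/6.
E[α(G)] ≥ n − E[|E(G)|] = 123 − 61/6 = 677/6.
Numerically: ≈ 112.833333.
(This is only a lower bound; the true E[α(G)] may be larger.)

E[α(G)] ≥ 677/6 ≈ 112.833333.
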